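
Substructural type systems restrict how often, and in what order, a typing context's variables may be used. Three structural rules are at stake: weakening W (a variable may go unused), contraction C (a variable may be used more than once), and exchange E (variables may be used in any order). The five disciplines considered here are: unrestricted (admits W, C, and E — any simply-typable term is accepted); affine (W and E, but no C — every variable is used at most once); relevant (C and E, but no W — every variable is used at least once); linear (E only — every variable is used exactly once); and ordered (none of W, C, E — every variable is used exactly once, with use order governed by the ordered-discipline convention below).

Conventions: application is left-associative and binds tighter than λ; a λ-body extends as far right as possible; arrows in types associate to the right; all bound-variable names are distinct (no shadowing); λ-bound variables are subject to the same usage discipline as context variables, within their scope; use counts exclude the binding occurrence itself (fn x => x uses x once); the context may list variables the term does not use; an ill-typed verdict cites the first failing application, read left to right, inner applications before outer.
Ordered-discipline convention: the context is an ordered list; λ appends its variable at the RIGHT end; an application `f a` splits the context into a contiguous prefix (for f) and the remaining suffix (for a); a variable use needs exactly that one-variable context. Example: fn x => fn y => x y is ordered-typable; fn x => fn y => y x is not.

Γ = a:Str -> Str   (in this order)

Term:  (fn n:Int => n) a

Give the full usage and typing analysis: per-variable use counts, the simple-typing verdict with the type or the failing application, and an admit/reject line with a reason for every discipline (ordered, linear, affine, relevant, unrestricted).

variable uses: a=1, n [bound]=1
left-to-right use order: n, a
typing: ill-typed: an application expects Int but receives Str -> Str
ordered: ✗, a type mismatch blocks all five
linear: ✗, the type mismatch rejects it
affine: ✗, not simply typable
relevant: ✗, fails simple typing
unrestricted: ✗, a type mismatch blocks all five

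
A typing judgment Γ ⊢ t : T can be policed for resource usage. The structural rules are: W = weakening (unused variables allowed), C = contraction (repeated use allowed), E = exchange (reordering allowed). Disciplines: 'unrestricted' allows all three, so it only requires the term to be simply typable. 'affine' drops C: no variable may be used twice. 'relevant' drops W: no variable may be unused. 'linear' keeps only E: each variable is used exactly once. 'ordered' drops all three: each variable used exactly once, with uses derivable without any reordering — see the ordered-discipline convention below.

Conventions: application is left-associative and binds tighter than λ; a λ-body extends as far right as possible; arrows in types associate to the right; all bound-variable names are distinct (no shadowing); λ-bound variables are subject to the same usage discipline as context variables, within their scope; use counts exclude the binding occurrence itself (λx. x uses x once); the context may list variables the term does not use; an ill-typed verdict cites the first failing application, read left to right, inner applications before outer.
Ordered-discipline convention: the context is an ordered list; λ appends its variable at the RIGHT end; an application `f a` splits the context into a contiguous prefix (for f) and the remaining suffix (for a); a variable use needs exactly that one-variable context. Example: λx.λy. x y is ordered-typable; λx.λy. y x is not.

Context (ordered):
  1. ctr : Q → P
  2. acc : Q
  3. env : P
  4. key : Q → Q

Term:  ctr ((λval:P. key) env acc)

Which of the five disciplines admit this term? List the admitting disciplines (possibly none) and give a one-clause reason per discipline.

admitting disciplines: affine, unrestricted
variable uses: ctr: 1, acc: 1, env: 1, key: 1, val [bound]: 0
uses in reading order: ctr, key, env, acc
typing: ✓ — P
ordered ✗ (val left unused)
linear ✗ (val left unused)
affine ✓ (no duplicate uses among ctr, acc, env, key, val)
relevant ✗ (val left unused)
unrestricted ✓ (simply typable at P; W, C, E all held)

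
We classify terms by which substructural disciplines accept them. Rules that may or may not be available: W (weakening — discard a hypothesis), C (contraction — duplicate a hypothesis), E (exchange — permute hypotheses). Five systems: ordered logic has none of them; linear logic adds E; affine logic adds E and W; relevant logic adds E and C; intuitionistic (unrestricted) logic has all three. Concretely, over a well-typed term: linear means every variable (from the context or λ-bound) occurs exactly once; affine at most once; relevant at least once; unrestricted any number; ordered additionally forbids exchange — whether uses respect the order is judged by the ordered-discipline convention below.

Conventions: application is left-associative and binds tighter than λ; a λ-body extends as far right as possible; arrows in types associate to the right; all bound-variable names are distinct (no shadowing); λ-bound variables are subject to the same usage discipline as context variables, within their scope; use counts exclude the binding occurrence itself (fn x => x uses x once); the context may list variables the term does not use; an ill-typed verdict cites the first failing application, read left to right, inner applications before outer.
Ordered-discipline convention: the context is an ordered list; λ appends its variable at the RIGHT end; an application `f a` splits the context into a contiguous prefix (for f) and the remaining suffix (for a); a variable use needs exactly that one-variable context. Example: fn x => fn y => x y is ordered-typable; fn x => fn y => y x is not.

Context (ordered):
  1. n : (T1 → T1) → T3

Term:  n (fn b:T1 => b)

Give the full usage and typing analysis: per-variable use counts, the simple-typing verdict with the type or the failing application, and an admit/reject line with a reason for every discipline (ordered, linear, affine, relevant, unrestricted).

usage: n: 1×, b [bound]: 1×
uses in reading order: n, b
typing: ✓ — T3
ordered: ✓ — one use each (n, b); ordered split holds
linear: ✓ — n, b: one use apiece
affine: ✓ — n, b: no repeats, contraction unneeded
relevant: ✓ — n, b: all used, weakening unneeded
unrestricted: ✓ — typability at T3 is all that's needed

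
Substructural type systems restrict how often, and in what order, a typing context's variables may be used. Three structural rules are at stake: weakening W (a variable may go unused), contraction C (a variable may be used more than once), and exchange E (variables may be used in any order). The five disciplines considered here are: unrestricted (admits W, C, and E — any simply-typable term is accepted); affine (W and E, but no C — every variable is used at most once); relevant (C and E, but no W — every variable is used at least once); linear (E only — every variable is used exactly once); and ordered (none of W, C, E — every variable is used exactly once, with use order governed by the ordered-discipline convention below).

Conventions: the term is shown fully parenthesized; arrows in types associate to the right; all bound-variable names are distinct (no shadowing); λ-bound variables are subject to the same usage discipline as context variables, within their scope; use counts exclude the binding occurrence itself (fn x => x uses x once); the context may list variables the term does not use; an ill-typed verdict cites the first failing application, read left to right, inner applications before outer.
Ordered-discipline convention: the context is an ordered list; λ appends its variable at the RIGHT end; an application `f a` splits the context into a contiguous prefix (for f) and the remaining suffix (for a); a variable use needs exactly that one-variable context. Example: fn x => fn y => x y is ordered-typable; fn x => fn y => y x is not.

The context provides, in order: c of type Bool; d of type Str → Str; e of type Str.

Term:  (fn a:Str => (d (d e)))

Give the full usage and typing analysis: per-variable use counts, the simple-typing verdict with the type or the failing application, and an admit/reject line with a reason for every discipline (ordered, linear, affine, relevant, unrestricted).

variable uses: c=0, d=2, e=1, a (bound)=0
order of uses: d, d, e
typing: the term checks, with type Str → Str
ordered: ✗ — d ×2 used more than once (contraction); c, a never used (weakening)
linear: ✗ — d ×2 used more than once (contraction); c, a never used (weakening)
affine: ✗ — d ×2 used more than once (contraction)
relevant: ✗ — c, a never used (weakening)
unrestricted: ✓ — typability at Str → Str is all that's needed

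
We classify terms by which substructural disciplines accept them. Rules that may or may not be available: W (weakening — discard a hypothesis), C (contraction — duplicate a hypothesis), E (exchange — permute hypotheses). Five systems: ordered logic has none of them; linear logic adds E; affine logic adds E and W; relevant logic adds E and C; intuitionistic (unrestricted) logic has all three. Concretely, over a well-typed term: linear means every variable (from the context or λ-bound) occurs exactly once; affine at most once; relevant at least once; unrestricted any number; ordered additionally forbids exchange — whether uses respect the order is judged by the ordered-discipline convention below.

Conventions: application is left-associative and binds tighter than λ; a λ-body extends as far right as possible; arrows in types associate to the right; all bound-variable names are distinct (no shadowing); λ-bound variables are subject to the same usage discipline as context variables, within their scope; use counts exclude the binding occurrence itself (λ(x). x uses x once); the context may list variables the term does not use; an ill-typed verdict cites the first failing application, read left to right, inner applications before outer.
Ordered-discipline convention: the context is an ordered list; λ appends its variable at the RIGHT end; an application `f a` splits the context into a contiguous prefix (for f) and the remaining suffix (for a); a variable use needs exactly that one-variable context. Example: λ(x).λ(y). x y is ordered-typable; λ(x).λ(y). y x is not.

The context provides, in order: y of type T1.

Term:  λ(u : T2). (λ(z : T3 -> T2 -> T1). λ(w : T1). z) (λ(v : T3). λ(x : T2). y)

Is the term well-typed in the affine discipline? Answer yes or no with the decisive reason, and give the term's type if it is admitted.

yes — none of y, u, z, w, v, x used more than once; term : T2 -> T1 -> T3 -> T2 -> T1
counts: y: 1×, u (bound): 0×, z (bound): 1×, w (bound): 0×, v (bound): 0×, x (bound): 0×
uses in reading order: z, y
typing: well-typed — term : T2 -> T1 -> T3 -> T2 -> T1
summary: ordered ✗; linear ✗; affine ✓; relevant ✗; unrestricted ✓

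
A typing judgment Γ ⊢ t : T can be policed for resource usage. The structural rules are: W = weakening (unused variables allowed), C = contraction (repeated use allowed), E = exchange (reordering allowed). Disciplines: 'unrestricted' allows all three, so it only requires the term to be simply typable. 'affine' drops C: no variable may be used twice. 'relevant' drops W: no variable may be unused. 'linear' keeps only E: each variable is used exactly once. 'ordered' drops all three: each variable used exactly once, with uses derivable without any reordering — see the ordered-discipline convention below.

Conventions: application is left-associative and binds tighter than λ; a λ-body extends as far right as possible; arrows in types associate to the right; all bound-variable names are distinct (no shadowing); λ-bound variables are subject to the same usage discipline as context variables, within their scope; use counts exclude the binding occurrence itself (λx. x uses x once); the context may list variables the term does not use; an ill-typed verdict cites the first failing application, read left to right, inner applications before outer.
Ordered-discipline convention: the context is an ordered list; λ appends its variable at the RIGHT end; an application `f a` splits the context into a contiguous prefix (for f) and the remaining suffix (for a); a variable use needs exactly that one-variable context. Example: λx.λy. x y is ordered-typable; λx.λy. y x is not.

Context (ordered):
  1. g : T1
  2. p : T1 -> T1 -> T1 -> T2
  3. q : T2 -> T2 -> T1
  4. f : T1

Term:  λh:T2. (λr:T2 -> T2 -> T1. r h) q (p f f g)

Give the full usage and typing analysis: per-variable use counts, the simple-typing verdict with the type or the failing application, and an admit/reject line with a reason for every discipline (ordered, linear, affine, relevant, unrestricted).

counts: g=1; p=1; q=1; f=2; h (bound)=1; r (bound)=1
left-to-right use order: r, h, q, p, f, f, g
typing: the term checks, with type T2 -> T1
ordered ✗ (needs contraction — f ×2)
linear ✗ (needs contraction — f ×2)
affine ✗ (needs contraction — f ×2)
relevant ✓ (at least one use each (g, p, q, f, h, r))
unrestricted ✓ (type-checks (T2 -> T1) and nothing is barred)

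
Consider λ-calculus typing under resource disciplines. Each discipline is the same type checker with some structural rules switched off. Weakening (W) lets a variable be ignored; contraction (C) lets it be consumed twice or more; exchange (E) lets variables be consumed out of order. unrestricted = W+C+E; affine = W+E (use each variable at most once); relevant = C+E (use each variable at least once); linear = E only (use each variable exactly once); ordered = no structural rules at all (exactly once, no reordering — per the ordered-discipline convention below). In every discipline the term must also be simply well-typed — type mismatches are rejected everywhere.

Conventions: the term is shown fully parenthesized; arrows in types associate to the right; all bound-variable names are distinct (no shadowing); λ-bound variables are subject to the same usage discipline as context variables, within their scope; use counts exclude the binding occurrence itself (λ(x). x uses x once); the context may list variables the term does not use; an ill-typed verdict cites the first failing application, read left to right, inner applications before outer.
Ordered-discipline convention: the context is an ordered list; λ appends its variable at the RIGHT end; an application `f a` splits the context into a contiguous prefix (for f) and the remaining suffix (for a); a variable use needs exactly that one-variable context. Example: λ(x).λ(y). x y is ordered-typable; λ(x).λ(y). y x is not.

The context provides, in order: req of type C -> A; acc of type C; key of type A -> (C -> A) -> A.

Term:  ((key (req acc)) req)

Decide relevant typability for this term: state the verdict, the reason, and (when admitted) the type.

yes — every one of req, acc, key appears; term : A
counts: req ×2, acc ×1, key ×1
left-to-right use order: key, req, acc, req
typing: well-typed — term : A
across the five disciplines: ordered ✗ | linear ✗ | affine ✗ | relevant ✓ | unrestricted ✓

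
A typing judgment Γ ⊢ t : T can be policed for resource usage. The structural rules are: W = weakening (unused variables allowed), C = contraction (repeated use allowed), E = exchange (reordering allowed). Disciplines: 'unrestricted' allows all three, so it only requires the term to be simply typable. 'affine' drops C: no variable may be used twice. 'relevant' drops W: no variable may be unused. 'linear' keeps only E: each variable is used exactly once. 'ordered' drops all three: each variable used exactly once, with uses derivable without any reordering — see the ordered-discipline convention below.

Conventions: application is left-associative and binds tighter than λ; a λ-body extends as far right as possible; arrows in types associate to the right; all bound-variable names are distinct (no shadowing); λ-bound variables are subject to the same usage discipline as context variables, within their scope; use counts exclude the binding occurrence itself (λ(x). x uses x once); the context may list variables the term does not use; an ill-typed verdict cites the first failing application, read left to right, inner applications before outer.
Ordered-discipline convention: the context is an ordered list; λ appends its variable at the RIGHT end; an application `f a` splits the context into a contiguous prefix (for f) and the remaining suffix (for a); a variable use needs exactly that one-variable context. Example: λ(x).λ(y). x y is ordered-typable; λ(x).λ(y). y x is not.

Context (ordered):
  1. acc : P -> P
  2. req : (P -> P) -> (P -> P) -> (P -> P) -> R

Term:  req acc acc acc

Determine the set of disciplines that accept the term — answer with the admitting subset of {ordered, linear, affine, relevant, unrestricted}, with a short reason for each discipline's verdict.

accepted by: relevant, unrestricted
usage: acc: 3, req: 1
order of uses: req, acc, acc, acc
typing: well-typed — term : R
ordered: ✗ — repeated use of acc ×3
linear: ✗ — repeated use of acc ×3
affine: ✗ — repeated use of acc ×3
relevant: ✓ — at least one use each (acc, req)
unrestricted: ✓ — typability at R is all that's needed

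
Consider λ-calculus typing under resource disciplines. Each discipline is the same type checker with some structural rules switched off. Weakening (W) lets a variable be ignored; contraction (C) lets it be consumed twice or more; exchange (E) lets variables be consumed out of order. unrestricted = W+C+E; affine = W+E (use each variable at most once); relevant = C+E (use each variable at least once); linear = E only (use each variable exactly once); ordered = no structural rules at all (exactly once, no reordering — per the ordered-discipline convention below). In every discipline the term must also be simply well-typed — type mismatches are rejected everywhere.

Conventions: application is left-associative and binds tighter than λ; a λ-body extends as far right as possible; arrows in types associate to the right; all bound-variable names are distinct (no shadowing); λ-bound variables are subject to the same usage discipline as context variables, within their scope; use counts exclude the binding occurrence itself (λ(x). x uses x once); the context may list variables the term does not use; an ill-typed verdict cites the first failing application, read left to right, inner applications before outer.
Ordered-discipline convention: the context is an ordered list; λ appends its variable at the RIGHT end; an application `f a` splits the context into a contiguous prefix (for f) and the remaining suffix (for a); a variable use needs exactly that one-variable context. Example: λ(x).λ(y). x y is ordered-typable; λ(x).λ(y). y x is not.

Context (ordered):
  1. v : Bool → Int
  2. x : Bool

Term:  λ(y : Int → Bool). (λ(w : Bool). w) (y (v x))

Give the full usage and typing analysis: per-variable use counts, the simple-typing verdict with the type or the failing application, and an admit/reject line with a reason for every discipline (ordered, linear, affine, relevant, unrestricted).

counts: v=1; x=1; y (λ-bound)=1; w (λ-bound)=1
order of uses: w, y, v, x
typing: the term checks, with type (Int → Bool) → Bool
ordered: ✗, needs exchange: uses follow w, y, v, x
linear: ✓, each of v, x, y, w used exactly once
affine: ✓, no duplicate uses among v, x, y, w
relevant: ✓, every one of v, x, y, w appears
unrestricted: ✓, typability at (Int → Bool) → Bool is all that's needed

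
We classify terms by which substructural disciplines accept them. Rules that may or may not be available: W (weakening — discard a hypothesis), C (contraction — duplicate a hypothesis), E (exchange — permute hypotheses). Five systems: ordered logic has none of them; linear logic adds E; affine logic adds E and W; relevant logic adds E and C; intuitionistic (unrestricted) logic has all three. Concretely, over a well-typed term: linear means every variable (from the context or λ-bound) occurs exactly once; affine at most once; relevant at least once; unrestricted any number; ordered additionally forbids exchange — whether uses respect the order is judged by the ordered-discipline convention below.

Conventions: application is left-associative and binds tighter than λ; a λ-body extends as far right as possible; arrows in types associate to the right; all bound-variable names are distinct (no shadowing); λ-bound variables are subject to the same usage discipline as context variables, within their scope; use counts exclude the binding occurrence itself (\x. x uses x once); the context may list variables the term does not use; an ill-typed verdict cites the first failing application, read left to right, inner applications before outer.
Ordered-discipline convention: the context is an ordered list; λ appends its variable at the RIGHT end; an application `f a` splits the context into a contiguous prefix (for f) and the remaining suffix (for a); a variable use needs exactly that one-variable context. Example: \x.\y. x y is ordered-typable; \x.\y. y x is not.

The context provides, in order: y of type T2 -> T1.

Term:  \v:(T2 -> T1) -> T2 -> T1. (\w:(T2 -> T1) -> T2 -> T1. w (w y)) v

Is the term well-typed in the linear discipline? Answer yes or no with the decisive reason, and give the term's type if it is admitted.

no — w ×2 used more than once (contraction)
counts: y: 1, v (bound): 1, w (bound): 2
uses in reading order: w, w, y, v
typing: well-typed — term : ((T2 -> T1) -> T2 -> T1) -> T2 -> T1
across the five disciplines: ordered ✗ · linear ✗ · affine ✗ · relevant ✓ · unrestricted ✓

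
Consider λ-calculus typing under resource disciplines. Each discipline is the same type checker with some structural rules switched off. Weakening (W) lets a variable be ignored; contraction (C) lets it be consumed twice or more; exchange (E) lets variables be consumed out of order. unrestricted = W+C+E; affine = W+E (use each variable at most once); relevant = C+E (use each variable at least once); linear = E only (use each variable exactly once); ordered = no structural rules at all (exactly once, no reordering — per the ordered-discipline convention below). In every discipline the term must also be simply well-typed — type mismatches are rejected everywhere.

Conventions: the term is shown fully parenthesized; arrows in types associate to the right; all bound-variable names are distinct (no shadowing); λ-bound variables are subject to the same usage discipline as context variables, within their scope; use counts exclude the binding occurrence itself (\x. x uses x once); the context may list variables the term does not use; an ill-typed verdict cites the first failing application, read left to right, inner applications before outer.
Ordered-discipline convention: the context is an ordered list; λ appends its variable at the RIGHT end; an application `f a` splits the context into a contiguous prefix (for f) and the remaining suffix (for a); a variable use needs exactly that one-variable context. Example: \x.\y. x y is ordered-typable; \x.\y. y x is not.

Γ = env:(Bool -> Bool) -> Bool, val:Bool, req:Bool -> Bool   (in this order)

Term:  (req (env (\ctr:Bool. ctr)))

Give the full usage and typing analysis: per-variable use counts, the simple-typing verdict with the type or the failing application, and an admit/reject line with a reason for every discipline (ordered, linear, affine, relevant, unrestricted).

variable uses: env=1, val=0, req=1, ctr (λ-bound)=1
use order (left to right): req, env, ctr
typing: well-typed — term : Bool
ordered: ✗, unused: val — weakening required
linear: ✗, unused: val — weakening required
affine: ✓, none of env, val, req, ctr used more than once
relevant: ✗, unused: val — weakening required
unrestricted: ✓, typability at Bool is all that's needed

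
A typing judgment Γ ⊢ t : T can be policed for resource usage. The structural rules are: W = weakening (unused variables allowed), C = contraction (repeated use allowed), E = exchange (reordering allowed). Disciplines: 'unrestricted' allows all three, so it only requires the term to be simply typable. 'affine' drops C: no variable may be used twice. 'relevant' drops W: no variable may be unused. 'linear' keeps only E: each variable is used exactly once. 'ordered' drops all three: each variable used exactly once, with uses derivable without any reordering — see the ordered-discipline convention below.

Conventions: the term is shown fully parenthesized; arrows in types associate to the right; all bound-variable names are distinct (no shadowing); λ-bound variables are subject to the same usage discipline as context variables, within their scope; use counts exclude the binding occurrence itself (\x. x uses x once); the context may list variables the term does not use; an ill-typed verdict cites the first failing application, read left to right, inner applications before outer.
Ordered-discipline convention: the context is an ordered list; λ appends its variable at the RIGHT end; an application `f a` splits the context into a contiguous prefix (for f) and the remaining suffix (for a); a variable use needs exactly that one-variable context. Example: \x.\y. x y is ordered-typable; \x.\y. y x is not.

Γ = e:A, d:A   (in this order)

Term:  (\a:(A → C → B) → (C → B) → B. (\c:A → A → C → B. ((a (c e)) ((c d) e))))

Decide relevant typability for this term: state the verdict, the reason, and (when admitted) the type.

yes — at least one use each (e, d, a, c); term : ((A → C → B) → (C → B) → B) → (A → A → C → B) → B
use counts: e ×2, d ×1, a [bound] ×1, c [bound] ×2
left-to-right use order: a, c, e, c, d, e
typing: the term checks, with type ((A → C → B) → (C → B) → B) → (A → A → C → B) → B
summary: ordered ✗; linear ✗; affine ✗; relevant ✓; unrestricted ✓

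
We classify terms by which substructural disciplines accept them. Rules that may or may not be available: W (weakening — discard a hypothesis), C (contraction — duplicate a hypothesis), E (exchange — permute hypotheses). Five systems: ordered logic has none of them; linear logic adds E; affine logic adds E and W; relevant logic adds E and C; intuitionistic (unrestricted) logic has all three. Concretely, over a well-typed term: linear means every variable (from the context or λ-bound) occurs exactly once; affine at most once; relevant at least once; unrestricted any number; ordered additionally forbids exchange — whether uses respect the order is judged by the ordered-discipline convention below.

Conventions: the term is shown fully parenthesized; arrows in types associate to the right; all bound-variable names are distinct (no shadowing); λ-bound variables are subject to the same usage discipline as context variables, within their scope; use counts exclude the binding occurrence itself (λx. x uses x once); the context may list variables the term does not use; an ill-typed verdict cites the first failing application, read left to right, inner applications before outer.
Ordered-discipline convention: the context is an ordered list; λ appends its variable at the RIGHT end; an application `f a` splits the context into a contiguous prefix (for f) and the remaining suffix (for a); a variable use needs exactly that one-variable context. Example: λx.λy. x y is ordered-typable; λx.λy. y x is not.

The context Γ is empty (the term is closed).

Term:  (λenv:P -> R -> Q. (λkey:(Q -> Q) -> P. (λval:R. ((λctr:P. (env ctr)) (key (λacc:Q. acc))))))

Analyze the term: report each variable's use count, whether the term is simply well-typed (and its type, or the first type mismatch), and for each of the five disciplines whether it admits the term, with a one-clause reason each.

counts: env (λ-bound): 1×; key (λ-bound): 1×; val (λ-bound): 0×; ctr (λ-bound): 1×; acc (λ-bound): 1×
order of uses: env, ctr, key, acc
typing: well-typed at (P -> R -> Q) -> ((Q -> Q) -> P) -> R -> R -> Q
ordered ✗ (val never used (weakening))
linear ✗ (val never used (weakening))
affine ✓ (env, key, val, ctr, acc: no repeats, contraction unneeded)
relevant ✗ (val never used (weakening))
unrestricted ✓ (simply typable at (P -> R -> Q) -> ((Q -> Q) -> P) -> R -> R -> Q; W, C, E all held)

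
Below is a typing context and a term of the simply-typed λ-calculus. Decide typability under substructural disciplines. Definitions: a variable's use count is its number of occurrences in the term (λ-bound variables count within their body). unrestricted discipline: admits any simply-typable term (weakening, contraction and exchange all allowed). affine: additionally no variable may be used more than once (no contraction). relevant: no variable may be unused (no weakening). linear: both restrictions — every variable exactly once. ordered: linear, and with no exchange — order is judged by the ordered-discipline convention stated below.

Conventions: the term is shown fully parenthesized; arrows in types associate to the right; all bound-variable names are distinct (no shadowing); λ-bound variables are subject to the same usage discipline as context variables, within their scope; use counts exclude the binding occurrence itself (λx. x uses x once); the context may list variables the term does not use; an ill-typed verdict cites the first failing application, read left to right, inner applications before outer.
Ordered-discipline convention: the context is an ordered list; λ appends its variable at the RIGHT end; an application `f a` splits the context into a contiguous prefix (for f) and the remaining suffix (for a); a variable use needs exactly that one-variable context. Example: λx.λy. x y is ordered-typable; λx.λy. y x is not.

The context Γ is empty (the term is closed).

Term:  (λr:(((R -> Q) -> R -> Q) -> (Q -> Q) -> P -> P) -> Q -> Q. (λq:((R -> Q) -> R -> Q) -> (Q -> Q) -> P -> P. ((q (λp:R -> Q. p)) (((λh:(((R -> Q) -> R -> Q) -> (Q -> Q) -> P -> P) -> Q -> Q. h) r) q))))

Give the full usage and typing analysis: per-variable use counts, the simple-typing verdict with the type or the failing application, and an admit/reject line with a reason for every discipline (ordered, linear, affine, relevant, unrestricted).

usage: r (bound): 1, q (bound): 2, p (bound): 1, h (bound): 1
left-to-right use order: q, p, h, r, q
typing: well-typed — term : ((((R -> Q) -> R -> Q) -> (Q -> Q) -> P -> P) -> Q -> Q) -> (((R -> Q) -> R -> Q) -> (Q -> Q) -> P -> P) -> P -> P
ordered ✗ (repeated use of q ×2)
linear ✗ (repeated use of q ×2)
affine ✗ (repeated use of q ×2)
relevant ✓ (r, q, p, h: all used, weakening unneeded)
unrestricted ✓ (well-typed at ((((R -> Q) -> R -> Q) -> (Q -> Q) -> P -> P) -> Q -> Q) -> (((R -> Q) -> R -> Q) -> (Q -> Q) -> P -> P) -> P -> P; no restrictions here)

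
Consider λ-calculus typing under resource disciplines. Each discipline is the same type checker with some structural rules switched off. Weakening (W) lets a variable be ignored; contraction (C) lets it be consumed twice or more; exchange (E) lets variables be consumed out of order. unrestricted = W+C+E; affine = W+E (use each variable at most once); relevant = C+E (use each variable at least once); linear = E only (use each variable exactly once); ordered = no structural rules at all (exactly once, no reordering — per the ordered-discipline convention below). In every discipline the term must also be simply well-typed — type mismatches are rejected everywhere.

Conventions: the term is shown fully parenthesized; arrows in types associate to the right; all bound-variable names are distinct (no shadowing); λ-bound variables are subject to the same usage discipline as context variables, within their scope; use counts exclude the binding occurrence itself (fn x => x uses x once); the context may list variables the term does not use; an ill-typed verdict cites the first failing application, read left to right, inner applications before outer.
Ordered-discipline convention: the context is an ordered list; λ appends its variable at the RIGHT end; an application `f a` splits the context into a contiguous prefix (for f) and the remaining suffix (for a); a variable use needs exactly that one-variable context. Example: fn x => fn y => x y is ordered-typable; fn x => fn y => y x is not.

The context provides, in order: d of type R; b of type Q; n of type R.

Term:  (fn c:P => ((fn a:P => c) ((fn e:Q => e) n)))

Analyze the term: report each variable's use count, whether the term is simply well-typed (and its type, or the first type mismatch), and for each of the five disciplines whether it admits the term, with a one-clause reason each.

variable uses: d=0; b=0; n=1; c (λ-bound)=1; a (λ-bound)=0; e (λ-bound)=1
order of uses: c, e, n
typing: ill-typed: a function awaiting Q gets R
ordered: ✗ — not simply typable
linear: ✗ — fails simple typing
affine: ✗ — a type mismatch blocks all five
relevant: ✗ — the type mismatch rejects it
unrestricted: ✗ — not simply typable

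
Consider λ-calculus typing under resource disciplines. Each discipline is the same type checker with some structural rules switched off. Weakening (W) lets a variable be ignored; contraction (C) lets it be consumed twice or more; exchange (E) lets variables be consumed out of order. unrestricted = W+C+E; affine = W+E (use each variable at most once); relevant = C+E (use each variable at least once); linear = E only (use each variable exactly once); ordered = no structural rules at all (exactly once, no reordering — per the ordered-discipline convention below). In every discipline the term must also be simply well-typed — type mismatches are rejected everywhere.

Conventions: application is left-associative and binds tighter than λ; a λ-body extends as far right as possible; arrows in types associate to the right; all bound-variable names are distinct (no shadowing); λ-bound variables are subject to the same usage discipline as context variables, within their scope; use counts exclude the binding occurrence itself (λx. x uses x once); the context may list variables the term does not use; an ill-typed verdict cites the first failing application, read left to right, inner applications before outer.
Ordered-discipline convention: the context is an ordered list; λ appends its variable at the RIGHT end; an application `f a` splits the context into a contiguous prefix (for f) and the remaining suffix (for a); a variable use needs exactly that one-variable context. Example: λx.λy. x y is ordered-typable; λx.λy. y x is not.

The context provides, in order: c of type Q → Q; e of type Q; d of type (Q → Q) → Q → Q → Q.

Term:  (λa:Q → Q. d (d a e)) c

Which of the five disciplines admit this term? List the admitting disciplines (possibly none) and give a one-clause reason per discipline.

accepted by: relevant, unrestricted
counts: c: 1×; e: 1×; d: 2×; a (bound): 1×
uses in reading order: d, d, a, e, c
typing: well-typed — term : Q → Q → Q
ordered: ✗, repeated use of d ×2
linear: ✗, repeated use of d ×2
affine: ✗, repeated use of d ×2
relevant: ✓, every one of c, e, d, a appears
unrestricted: ✓, typability at Q → Q → Q is all that's needed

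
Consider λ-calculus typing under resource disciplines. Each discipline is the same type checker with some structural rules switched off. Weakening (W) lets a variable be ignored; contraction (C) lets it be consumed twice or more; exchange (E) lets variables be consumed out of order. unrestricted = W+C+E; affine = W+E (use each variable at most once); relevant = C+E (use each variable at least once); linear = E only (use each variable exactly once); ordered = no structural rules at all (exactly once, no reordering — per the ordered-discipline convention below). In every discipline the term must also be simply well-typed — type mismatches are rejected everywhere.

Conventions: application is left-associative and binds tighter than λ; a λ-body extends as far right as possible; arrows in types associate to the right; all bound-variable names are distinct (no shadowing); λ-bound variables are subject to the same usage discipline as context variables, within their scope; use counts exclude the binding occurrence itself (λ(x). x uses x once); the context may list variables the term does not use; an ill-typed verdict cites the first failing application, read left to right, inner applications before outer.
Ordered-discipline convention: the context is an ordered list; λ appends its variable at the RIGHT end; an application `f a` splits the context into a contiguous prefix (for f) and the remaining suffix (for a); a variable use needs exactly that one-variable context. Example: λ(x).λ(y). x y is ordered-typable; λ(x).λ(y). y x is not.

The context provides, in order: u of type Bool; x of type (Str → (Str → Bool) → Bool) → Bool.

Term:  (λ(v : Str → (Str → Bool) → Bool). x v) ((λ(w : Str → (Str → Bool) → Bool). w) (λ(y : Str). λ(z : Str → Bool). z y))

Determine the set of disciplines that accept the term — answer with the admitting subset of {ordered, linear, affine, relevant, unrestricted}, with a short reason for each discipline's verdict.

admitting disciplines: affine, unrestricted
use counts: u ×0, x ×1, v (bound) ×1, w (bound) ×1, y (bound) ×1, z (bound) ×1
left-to-right use order: x, v, w, z, y
typing: well-typed — term : Bool
ordered: ✗ — u never used (weakening)
linear: ✗ — u never used (weakening)
affine: ✓ — u, x, v, w, y, z: no repeats, contraction unneeded
relevant: ✗ — u never used (weakening)
unrestricted: ✓ — simply typable at Bool; W, C, E all held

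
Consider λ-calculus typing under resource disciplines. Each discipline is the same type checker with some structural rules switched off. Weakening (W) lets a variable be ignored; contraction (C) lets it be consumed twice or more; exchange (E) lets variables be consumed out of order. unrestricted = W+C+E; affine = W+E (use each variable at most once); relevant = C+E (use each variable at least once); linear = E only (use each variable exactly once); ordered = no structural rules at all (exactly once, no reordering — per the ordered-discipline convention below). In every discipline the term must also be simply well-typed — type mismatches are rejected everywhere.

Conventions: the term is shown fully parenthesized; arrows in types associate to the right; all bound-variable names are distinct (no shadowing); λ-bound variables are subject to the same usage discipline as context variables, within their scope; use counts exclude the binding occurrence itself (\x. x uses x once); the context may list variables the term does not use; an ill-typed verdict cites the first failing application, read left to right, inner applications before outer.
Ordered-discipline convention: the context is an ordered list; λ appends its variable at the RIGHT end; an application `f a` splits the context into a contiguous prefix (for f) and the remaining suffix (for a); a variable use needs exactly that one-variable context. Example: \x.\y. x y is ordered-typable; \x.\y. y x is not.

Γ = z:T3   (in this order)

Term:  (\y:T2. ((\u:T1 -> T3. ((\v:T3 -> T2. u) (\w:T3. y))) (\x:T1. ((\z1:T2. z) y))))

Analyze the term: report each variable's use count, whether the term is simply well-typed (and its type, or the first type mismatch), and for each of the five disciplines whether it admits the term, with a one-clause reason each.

usage: z=1; y (bound)=2; u (bound)=1; v (bound)=0; w (bound)=0; x (bound)=0; z1 (bound)=0
order of uses: u, y, z, y
typing: well-typed — term : T2 -> T1 -> T3
ordered ✗ (repeated use of y ×2; v, w, x, z1 never used (weakening))
linear ✗ (repeated use of y ×2; v, w, x, z1 never used (weakening))
affine ✗ (repeated use of y ×2)
relevant ✗ (v, w, x, z1 never used (weakening))
unrestricted ✓ (type-checks (T2 -> T1 -> T3) and nothing is barred)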